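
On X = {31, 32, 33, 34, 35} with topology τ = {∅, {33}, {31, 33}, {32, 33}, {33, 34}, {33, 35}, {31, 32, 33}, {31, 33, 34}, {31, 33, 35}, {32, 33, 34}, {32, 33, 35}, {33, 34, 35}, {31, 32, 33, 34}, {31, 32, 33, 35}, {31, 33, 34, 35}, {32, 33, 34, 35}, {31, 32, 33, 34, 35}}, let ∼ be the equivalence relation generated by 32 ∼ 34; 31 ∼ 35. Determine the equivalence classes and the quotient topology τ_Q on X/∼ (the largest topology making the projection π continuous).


X/∼ = {[31=35], [32=34], [33]}; |τ_Q| = 5.

Equivalence classes: [31=35], [32=34], [33].
Quotient map π: X → X/∼ sends 31 ↦ [31=35], 32 ↦ [32=34], 33 ↦ [33], 34 ↦ [32=34], 35 ↦ [31=35].
For each subset V ⊆ X/∼, compute π^{-1}(V) ⊆ X and check whether π^{-1}(V) ∈ τ. V is open in τ_Q iff π^{-1}(V) ∈ τ.
  V = {}: π^{-1}(V) = ∅ ∈ τ ✓.
  V = {[31=35]}: π^{-1}(V) = {31, 35} ∉ τ ✗.
  V = {[32=34]}: π^{-1}(V) = {32, 34} ∉ τ ✗.
  V = {[31=35], [32=34]}: π^{-1}(V) = {31, 32, 34, 35} ∉ τ ✗.
  V = {[33]}: π^{-1}(V) = {33} ∈ τ ✓.
  V = {[31=35], [33]}: π^{-1}(V) = {31, 33, 35} ∈ τ ✓.
  V = {[32=34], [33]}: π^{-1}(V) = {32, 33, 34} ∈ τ ✓.
  V = {[31=35], [32=34], [33]}: π^{-1}(V) = {31, 32, 33, 34, 35} ∈ τ ✓.
Open sets in the quotient: τ_Q = {{}, {[33]}, {[31=35], [33]}, {[32=34], [33]}, {[31=35], [32=34], [33]}} (5 elements).


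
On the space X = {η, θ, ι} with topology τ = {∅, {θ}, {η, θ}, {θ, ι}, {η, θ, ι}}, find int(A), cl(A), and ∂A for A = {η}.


int(A) = ∅, cl(A) = {η}, ∂A = {η}.

Closed sets in (X, τ) are complements of opens:
  closed(X, τ) = {∅, {η}, {ι}, {η, ι}, {η, θ, ι}}.
int(A) = ⋃ {U ∈ τ : U ⊆ A}. Opens contained in A: ∅.
Taking the union of these: int(A) = ∅.
cl(A) = ⋂ {C closed : A ⊆ C}. Closed sets containing A: {η}, {η, ι}, {η, θ, ι}.
Intersecting these: cl(A) = {η}.
∂A = cl(A) ∖ int(A) = {η} ∖ ∅ = {η}.


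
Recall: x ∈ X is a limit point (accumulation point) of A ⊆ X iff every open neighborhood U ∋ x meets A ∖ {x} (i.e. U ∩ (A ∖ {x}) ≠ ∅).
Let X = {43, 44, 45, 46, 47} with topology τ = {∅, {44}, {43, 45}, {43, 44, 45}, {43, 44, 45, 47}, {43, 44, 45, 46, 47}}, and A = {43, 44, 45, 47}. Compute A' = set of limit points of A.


A' = {43, 45, 46, 47}

For each x ∈ X, list the open sets U ∈ τ with x ∈ U, then check whether U ∩ (A ∖ {x}) ≠ ∅ for every such U.
  x = 43: opens ∋ x are {43, 45}, {43, 44, 45}, {43, 44, 45, 47}, {43, 44, 45, 46, 47}; each meets A ∖ {43}, so x IS a limit point.
  x = 44: open {44} ∋ x has {44} ∩ (A ∖ {44}) = ∅, so x is NOT a limit point.
  x = 45: opens ∋ x are {43, 45}, {43, 44, 45}, {43, 44, 45, 47}, {43, 44, 45, 46, 47}; each meets A ∖ {45}, so x IS a limit point.
  x = 46: opens ∋ x are {43, 44, 45, 46, 47}; each meets A ∖ {46}, so x IS a limit point.
  x = 47: opens ∋ x are {43, 44, 45, 47}, {43, 44, 45, 46, 47}; each meets A ∖ {47}, so x IS a limit point.
Collecting: A' = {43, 45, 46, 47}.


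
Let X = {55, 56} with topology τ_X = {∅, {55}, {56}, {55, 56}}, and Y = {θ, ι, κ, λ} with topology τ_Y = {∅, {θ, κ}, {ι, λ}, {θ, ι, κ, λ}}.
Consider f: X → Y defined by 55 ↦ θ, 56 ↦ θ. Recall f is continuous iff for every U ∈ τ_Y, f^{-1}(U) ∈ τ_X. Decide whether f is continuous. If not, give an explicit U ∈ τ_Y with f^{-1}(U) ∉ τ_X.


f IS continuous.

Compute f^{-1}(U) for each U ∈ τ_Y:
  U = ∅: f^{-1}(U) = ∅ ∈ τ_X ✓.
  U = {θ, κ}: f^{-1}(U) = {55, 56} ∈ τ_X ✓.
  U = {ι, λ}: f^{-1}(U) = ∅ ∈ τ_X ✓.
  U = {θ, ι, κ, λ}: f^{-1}(U) = {55, 56} ∈ τ_X ✓.
Every preimage lies in τ_X, so f IS continuous.


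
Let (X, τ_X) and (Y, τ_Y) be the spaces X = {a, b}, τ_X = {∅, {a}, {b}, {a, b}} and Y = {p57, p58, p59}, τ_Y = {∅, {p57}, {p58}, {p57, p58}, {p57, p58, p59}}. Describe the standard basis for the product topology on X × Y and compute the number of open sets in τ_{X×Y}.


Basis B = {∅ × ∅, {a} × {p57}, {a} × {p58}, {b} × {p57}, {b} × {p58}, {a} × {p57, p58}, {a, b} × {p57}, {a, b} × {p58}, {b} × {p57, p58}, {a} × {p57, p58, p59}, {b} × {p57, p58, p59}, {a, b} × {p57, p58}, {a, b} × {p57, p58, p59}}; |τ_{X×Y}| = 25.

Enumerate products U × V with U ∈ τ_X, V ∈ τ_Y (deduplicated):
  ∅ × ∅ = {} (∅)
  {a} × {p57} = {(a,p57)}
  {a} × {p58} = {(a,p58)}
  {b} × {p57} = {(b,p57)}
  {b} × {p58} = {(b,p58)}
  {a} × {p57, p58} = {(a,p57), (a,p58)}
  {a, b} × {p57} = {(a,p57), (b,p57)}
  {a, b} × {p58} = {(a,p58), (b,p58)}
  {b} × {p57, p58} = {(b,p57), (b,p58)}
  {a} × {p57, p58, p59} = {(a,p57), (a,p58), (a,p59)}
  {b} × {p57, p58, p59} = {(b,p57), (b,p58), (b,p59)}
  {a, b} × {p57, p58} = {(a,p57), (a,p58), (b,p57), (b,p58)}
  {a, b} × {p57, p58, p59} = {(a,p57), (a,p58), (a,p59), (b,p57), (b,p58), (b,p59)}
These 13 distinct sets form the basis B.
Close under arbitrary unions to get τ_{X×Y}; counting gives |τ_{X×Y}| = 25.


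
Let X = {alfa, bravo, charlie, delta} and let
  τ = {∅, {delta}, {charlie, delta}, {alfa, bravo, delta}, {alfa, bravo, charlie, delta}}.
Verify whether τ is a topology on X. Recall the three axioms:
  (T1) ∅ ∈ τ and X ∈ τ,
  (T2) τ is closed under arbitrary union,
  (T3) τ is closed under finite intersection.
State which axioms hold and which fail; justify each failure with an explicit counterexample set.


τ IS a topology on X.

Axiom (T1): ∅ ∈ τ? Yes; X ∈ τ? Yes.
Axiom (T2/T3): check pairwise unions and intersections of members of τ.
All pairwise intersections and unions checked — each lies in τ. Therefore τ satisfies (T1), (T2), (T3): it IS a topology on X.


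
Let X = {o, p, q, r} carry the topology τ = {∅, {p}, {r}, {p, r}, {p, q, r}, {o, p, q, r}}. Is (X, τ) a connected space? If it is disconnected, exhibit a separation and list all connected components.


(X, τ) is connected.

Find clopen sets (U ∈ τ with X ∖ U ∈ τ):
  U = ∅, X ∖ U = {o, p, q, r} — both open, so U is clopen.
  U = {o, p, q, r}, X ∖ U = ∅ — both open, so U is clopen.
Only trivial clopens (∅ and X) exist, so (X, τ) is connected.
Compute connected components by grouping points that agree on all clopens:
  component: {o, p, q, r}


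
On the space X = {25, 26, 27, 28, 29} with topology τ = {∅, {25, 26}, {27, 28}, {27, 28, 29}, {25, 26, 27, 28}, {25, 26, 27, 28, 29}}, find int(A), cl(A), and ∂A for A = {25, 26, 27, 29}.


int(A) = {25, 26}, cl(A) = {25, 26, 27, 28, 29}, ∂A = {27, 28, 29}.

Closed sets in (X, τ) are complements of opens:
  closed(X, τ) = {∅, {29}, {25, 26}, {25, 26, 29}, {27, 28, 29}, {25, 26, 27, 28, 29}}.
int(A) = ⋃ {U ∈ τ : U ⊆ A}. Opens contained in A: ∅, {25, 26}.
Taking the union of these: int(A) = {25, 26}.
cl(A) = ⋂ {C closed : A ⊆ C}. Closed sets containing A: {25, 26, 27, 28, 29}.
Intersecting these: cl(A) = {25, 26, 27, 28, 29}.
∂A = cl(A) ∖ int(A) = {25, 26, 27, 28, 29} ∖ {25, 26} = {27, 28, 29}.


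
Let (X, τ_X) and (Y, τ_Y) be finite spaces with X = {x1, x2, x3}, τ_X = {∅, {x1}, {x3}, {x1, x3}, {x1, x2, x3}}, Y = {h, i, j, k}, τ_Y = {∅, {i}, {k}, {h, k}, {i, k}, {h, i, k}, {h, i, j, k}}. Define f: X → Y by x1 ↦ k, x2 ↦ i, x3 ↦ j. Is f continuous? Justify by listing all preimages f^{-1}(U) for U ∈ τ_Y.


f is NOT continuous.

Compute f^{-1}(U) for each U ∈ τ_Y:
  U = ∅: f^{-1}(U) = ∅ ∈ τ_X ✓.
  U = {i}: f^{-1}(U) = {x2} ∉ τ_X ✗.
  U = {k}: f^{-1}(U) = {x1} ∈ τ_X ✓.
  U = {h, k}: f^{-1}(U) = {x1} ∈ τ_X ✓.
  U = {i, k}: f^{-1}(U) = {x1, x2} ∉ τ_X ✗.
  U = {h, i, k}: f^{-1}(U) = {x1, x2} ∉ τ_X ✗.
  U = {h, i, j, k}: f^{-1}(U) = {x1, x2, x3} ∈ τ_X ✓.
Found U = {i} with f^{-1}(U) = {x2} not in τ_X. Therefore f is NOT continuous.


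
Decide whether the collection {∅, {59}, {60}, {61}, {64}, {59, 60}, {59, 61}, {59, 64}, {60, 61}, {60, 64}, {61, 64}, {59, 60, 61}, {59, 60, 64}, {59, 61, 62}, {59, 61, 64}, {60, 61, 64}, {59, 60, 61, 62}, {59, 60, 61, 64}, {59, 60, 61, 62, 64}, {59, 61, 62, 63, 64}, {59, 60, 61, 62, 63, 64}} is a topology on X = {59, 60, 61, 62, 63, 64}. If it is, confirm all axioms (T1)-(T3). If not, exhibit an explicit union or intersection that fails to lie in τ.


τ is NOT a topology on X.

Axiom (T1): ∅ ∈ τ? Yes; X ∈ τ? Yes.
Axiom (T2/T3): check pairwise unions and intersections of members of τ.
Counterexample for (T2): {64} ∪ {59, 61, 62} = {59, 61, 62, 64} ∉ τ. Therefore τ is NOT a topology.


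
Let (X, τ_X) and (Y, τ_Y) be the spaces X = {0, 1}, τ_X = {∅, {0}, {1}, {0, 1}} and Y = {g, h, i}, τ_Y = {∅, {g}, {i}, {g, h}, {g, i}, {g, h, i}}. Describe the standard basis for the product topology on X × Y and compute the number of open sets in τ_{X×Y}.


Basis B = {∅ × ∅, {0} × {g}, {0} × {i}, {1} × {g}, {1} × {i}, {0} × {g, h}, {0} × {g, i}, {0, 1} × {g}, {0, 1} × {i}, {1} × {g, h}, {1} × {g, i}, {0} × {g, h, i}, {1} × {g, h, i}, {0, 1} × {g, h}, {0, 1} × {g, i}, {0, 1} × {g, h, i}}; |τ_{X×Y}| = 36.

Enumerate products U × V with U ∈ τ_X, V ∈ τ_Y (deduplicated):
  ∅ × ∅ = {} (∅)
  {0} × {g} = {(0,g)}
  {0} × {i} = {(0,i)}
  {1} × {g} = {(1,g)}
  {1} × {i} = {(1,i)}
  {0} × {g, h} = {(0,g), (0,h)}
  {0} × {g, i} = {(0,g), (0,i)}
  {0, 1} × {g} = {(0,g), (1,g)}
  {0, 1} × {i} = {(0,i), (1,i)}
  {1} × {g, h} = {(1,g), (1,h)}
  {1} × {g, i} = {(1,g), (1,i)}
  {0} × {g, h, i} = {(0,g), (0,h), (0,i)}
  {1} × {g, h, i} = {(1,g), (1,h), (1,i)}
  {0, 1} × {g, h} = {(0,g), (0,h), (1,g), (1,h)}
  {0, 1} × {g, i} = {(0,g), (0,i), (1,g), (1,i)}
  {0, 1} × {g, h, i} = {(0,g), (0,h), (0,i), (1,g), (1,h), (1,i)}
These 16 distinct sets form the basis B.
Close under arbitrary unions to get τ_{X×Y}; counting gives |τ_{X×Y}| = 36.


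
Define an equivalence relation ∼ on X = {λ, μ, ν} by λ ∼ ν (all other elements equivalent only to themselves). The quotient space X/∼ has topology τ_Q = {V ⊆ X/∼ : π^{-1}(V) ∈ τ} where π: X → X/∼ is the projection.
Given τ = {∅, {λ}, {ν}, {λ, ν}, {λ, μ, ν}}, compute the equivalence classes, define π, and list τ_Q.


X/∼ = {[λ=ν], [μ]}; |τ_Q| = 3.

Equivalence classes: [λ=ν], [μ].
Quotient map π: X → X/∼ sends λ ↦ [λ=ν], μ ↦ [μ], ν ↦ [λ=ν].
For each subset V ⊆ X/∼, compute π^{-1}(V) ⊆ X and check whether π^{-1}(V) ∈ τ. V is open in τ_Q iff π^{-1}(V) ∈ τ.
  V = {}: π^{-1}(V) = ∅ ∈ τ ✓.
  V = {[λ=ν]}: π^{-1}(V) = {λ, ν} ∈ τ ✓.
  V = {[μ]}: π^{-1}(V) = {μ} ∉ τ ✗.
  V = {[λ=ν], [μ]}: π^{-1}(V) = {λ, μ, ν} ∈ τ ✓.
Open sets in the quotient: τ_Q = {{}, {[λ=ν]}, {[λ=ν], [μ]}} (3 elements).


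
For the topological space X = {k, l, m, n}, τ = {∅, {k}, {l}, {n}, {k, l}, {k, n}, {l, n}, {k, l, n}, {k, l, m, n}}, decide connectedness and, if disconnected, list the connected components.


(X, τ) is connected.

Find clopen sets (U ∈ τ with X ∖ U ∈ τ):
  U = ∅, X ∖ U = {k, l, m, n} — both open, so U is clopen.
  U = {k, l, m, n}, X ∖ U = ∅ — both open, so U is clopen.
Only trivial clopens (∅ and X) exist, so (X, τ) is connected.
Compute connected components by grouping points that agree on all clopens:
  component: {k, l, m, n}


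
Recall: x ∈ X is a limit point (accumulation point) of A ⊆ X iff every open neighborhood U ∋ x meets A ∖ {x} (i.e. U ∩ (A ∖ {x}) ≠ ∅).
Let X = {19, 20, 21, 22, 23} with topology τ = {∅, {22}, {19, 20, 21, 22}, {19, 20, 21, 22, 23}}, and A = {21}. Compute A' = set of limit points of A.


A' = {19, 20, 23}

For each x ∈ X, list the open sets U ∈ τ with x ∈ U, then check whether U ∩ (A ∖ {x}) ≠ ∅ for every such U.
  x = 19: opens ∋ x are {19, 20, 21, 22}, {19, 20, 21, 22, 23}; each meets A ∖ {19}, so x IS a limit point.
  x = 20: opens ∋ x are {19, 20, 21, 22}, {19, 20, 21, 22, 23}; each meets A ∖ {20}, so x IS a limit point.
  x = 21: open {19, 20, 21, 22} ∋ x has {19, 20, 21, 22} ∩ (A ∖ {21}) = ∅, so x is NOT a limit point.
  x = 22: open {22} ∋ x has {22} ∩ (A ∖ {22}) = ∅, so x is NOT a limit point.
  x = 23: opens ∋ x are {19, 20, 21, 22, 23}; each meets A ∖ {23}, so x IS a limit point.
Collecting: A' = {19, 20, 23}.


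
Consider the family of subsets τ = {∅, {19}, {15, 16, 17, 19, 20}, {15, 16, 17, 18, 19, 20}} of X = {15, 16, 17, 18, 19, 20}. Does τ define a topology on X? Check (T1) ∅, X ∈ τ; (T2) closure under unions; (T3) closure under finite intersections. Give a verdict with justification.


τ IS a topology on X.

Axiom (T1): ∅ ∈ τ? Yes; X ∈ τ? Yes.
Axiom (T2/T3): check pairwise unions and intersections of members of τ.
All pairwise intersections and unions checked — each lies in τ. Therefore τ satisfies (T1), (T2), (T3): it IS a topology on X.


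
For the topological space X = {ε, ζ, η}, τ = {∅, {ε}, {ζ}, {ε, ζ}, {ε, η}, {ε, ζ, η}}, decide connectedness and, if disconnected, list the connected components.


(X, τ) is disconnected; components = [{ζ}, {ε, η}].

Find clopen sets (U ∈ τ with X ∖ U ∈ τ):
  U = ∅, X ∖ U = {ε, ζ, η} — both open, so U is clopen.
  U = {ζ}, X ∖ U = {ε, η} — both open, so U is clopen.
  U = {ε, η}, X ∖ U = {ζ} — both open, so U is clopen.
  U = {ε, ζ, η}, X ∖ U = ∅ — both open, so U is clopen.
Nontrivial clopen(s) exist: e.g. {ζ}. So (X, τ) is disconnected.
Compute connected components by grouping points that agree on all clopens:
  component: {ζ}
  component: {ε, η}


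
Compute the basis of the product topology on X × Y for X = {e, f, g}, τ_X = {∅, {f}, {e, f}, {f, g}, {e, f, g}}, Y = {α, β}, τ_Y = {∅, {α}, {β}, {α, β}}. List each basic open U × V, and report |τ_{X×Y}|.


Basis B = {∅ × ∅, {f} × {α}, {f} × {β}, {e, f} × {α}, {e, f} × {β}, {f} × {α, β}, {f, g} × {α}, {f, g} × {β}, {e, f, g} × {α}, {e, f, g} × {β}, {e, f} × {α, β}, {f, g} × {α, β}, {e, f, g} × {α, β}}; |τ_{X×Y}| = 25.

Enumerate products U × V with U ∈ τ_X, V ∈ τ_Y (deduplicated):
  ∅ × ∅ = {} (∅)
  {f} × {α} = {(f,α)}
  {f} × {β} = {(f,β)}
  {e, f} × {α} = {(e,α), (f,α)}
  {e, f} × {β} = {(e,β), (f,β)}
  {f} × {α, β} = {(f,α), (f,β)}
  {f, g} × {α} = {(f,α), (g,α)}
  {f, g} × {β} = {(f,β), (g,β)}
  {e, f, g} × {α} = {(e,α), (f,α), (g,α)}
  {e, f, g} × {β} = {(e,β), (f,β), (g,β)}
  {e, f} × {α, β} = {(e,α), (e,β), (f,α), (f,β)}
  {f, g} × {α, β} = {(f,α), (f,β), (g,α), (g,β)}
  {e, f, g} × {α, β} = {(e,α), (e,β), (f,α), (f,β), (g,α), (g,β)}
These 13 distinct sets form the basis B.
Close under arbitrary unions to get τ_{X×Y}; counting gives |τ_{X×Y}| = 25.


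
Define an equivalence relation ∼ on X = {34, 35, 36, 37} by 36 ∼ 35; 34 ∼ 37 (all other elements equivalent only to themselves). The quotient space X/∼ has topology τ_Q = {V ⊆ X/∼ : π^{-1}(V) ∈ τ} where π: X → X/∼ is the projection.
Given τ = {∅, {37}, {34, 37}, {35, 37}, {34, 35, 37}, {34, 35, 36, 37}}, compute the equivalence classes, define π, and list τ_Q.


X/∼ = {[34=37], [35=36]}; |τ_Q| = 3.

Equivalence classes: [34=37], [35=36].
Quotient map π: X → X/∼ sends 34 ↦ [34=37], 35 ↦ [35=36], 36 ↦ [35=36], 37 ↦ [34=37].
For each subset V ⊆ X/∼, compute π^{-1}(V) ⊆ X and check whether π^{-1}(V) ∈ τ. V is open in τ_Q iff π^{-1}(V) ∈ τ.
  V = {}: π^{-1}(V) = ∅ ∈ τ ✓.
  V = {[34=37]}: π^{-1}(V) = {34, 37} ∈ τ ✓.
  V = {[35=36]}: π^{-1}(V) = {35, 36} ∉ τ ✗.
  V = {[34=37], [35=36]}: π^{-1}(V) = {34, 35, 36, 37} ∈ τ ✓.
Open sets in the quotient: τ_Q = {{}, {[34=37]}, {[34=37], [35=36]}} (3 elements).


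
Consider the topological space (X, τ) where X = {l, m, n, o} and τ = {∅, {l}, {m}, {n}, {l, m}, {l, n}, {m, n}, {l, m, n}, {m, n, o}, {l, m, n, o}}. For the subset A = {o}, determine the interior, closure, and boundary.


int(A) = ∅, cl(A) = {o}, ∂A = {o}.

Closed sets in (X, τ) are complements of opens:
  closed(X, τ) = {∅, {l}, {o}, {l, o}, {m, o}, {n, o}, {l, m, o}, {l, n, o}, {m, n, o}, {l, m, n, o}}.
int(A) = ⋃ {U ∈ τ : U ⊆ A}. Opens contained in A: ∅.
Taking the union of these: int(A) = ∅.
cl(A) = ⋂ {C closed : A ⊆ C}. Closed sets containing A: {o}, {l, o}, {m, o}, {n, o}, {l, m, o}, {l, n, o}, {m, n, o}, {l, m, n, o}.
Intersecting these: cl(A) = {o}.
∂A = cl(A) ∖ int(A) = {o} ∖ ∅ = {o}.


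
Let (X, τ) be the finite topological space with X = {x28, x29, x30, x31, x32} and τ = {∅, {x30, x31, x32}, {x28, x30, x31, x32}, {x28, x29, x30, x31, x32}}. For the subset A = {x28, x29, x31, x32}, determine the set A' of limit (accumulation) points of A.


A' = {x28, x29, x30, x31, x32}

For each x ∈ X, list the open sets U ∈ τ with x ∈ U, then check whether U ∩ (A ∖ {x}) ≠ ∅ for every such U.
  x = x28: opens ∋ x are {x28, x30, x31, x32}, {x28, x29, x30, x31, x32}; each meets A ∖ {x28}, so x IS a limit point.
  x = x29: opens ∋ x are {x28, x29, x30, x31, x32}; each meets A ∖ {x29}, so x IS a limit point.
  x = x30: opens ∋ x are {x30, x31, x32}, {x28, x30, x31, x32}, {x28, x29, x30, x31, x32}; each meets A ∖ {x30}, so x IS a limit point.
  x = x31: opens ∋ x are {x30, x31, x32}, {x28, x30, x31, x32}, {x28, x29, x30, x31, x32}; each meets A ∖ {x31}, so x IS a limit point.
  x = x32: opens ∋ x are {x30, x31, x32}, {x28, x30, x31, x32}, {x28, x29, x30, x31, x32}; each meets A ∖ {x32}, so x IS a limit point.
Collecting: A' = {x28, x29, x30, x31, x32}.


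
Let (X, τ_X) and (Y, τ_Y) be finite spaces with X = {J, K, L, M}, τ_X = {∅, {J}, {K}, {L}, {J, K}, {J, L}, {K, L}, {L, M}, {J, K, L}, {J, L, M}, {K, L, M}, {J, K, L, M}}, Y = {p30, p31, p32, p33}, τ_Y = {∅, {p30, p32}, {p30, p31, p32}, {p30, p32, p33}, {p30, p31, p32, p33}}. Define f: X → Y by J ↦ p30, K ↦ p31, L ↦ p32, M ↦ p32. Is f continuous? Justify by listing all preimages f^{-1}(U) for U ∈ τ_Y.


f IS continuous.

Compute f^{-1}(U) for each U ∈ τ_Y:
  U = ∅: f^{-1}(U) = ∅ ∈ τ_X ✓.
  U = {p30, p32}: f^{-1}(U) = {J, L, M} ∈ τ_X ✓.
  U = {p30, p31, p32}: f^{-1}(U) = {J, K, L, M} ∈ τ_X ✓.
  U = {p30, p32, p33}: f^{-1}(U) = {J, L, M} ∈ τ_X ✓.
  U = {p30, p31, p32, p33}: f^{-1}(U) = {J, K, L, M} ∈ τ_X ✓.
Every preimage lies in τ_X, so f IS continuous.


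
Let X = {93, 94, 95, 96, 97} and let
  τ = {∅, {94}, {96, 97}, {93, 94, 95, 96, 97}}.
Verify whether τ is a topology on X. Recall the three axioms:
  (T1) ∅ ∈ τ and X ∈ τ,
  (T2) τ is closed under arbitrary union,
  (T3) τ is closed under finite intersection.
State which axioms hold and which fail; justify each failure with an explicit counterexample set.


τ is NOT a topology on X.

Axiom (T1): ∅ ∈ τ? Yes; X ∈ τ? Yes.
Axiom (T2/T3): check pairwise unions and intersections of members of τ.
Counterexample for (T2): {94} ∪ {96, 97} = {94, 96, 97} ∉ τ. Therefore τ is NOT a topology.


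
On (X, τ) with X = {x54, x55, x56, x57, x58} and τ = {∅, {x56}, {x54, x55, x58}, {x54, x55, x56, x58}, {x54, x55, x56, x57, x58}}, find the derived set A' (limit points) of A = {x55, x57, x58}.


A' = {x54, x55, x57, x58}

For each x ∈ X, list the open sets U ∈ τ with x ∈ U, then check whether U ∩ (A ∖ {x}) ≠ ∅ for every such U.
  x = x54: opens ∋ x are {x54, x55, x58}, {x54, x55, x56, x58}, {x54, x55, x56, x57, x58}; each meets A ∖ {x54}, so x IS a limit point.
  x = x55: opens ∋ x are {x54, x55, x58}, {x54, x55, x56, x58}, {x54, x55, x56, x57, x58}; each meets A ∖ {x55}, so x IS a limit point.
  x = x56: open {x56} ∋ x has {x56} ∩ (A ∖ {x56}) = ∅, so x is NOT a limit point.
  x = x57: opens ∋ x are {x54, x55, x56, x57, x58}; each meets A ∖ {x57}, so x IS a limit point.
  x = x58: opens ∋ x are {x54, x55, x58}, {x54, x55, x56, x58}, {x54, x55, x56, x57, x58}; each meets A ∖ {x58}, so x IS a limit point.
Collecting: A' = {x54, x55, x57, x58}.


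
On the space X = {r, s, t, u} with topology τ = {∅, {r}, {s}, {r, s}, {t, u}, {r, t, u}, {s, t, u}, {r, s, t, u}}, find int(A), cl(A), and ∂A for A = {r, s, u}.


int(A) = {r, s}, cl(A) = {r, s, t, u}, ∂A = {t, u}.

Closed sets in (X, τ) are complements of opens:
  closed(X, τ) = {∅, {r}, {s}, {r, s}, {t, u}, {r, t, u}, {s, t, u}, {r, s, t, u}}.
int(A) = ⋃ {U ∈ τ : U ⊆ A}. Opens contained in A: ∅, {r}, {s}, {r, s}.
Taking the union of these: int(A) = {r, s}.
cl(A) = ⋂ {C closed : A ⊆ C}. Closed sets containing A: {r, s, t, u}.
Intersecting these: cl(A) = {r, s, t, u}.
∂A = cl(A) ∖ int(A) = {r, s, t, u} ∖ {r, s} = {t, u}.


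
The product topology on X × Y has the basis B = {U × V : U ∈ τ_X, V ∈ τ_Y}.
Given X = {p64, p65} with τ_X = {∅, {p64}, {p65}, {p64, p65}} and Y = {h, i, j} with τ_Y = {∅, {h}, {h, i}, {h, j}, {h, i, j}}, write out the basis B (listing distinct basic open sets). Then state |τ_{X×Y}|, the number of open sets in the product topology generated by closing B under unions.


Basis B = {∅ × ∅, {p64} × {h}, {p65} × {h}, {p64} × {h, i}, {p64} × {h, j}, {p64, p65} × {h}, {p65} × {h, i}, {p65} × {h, j}, {p64} × {h, i, j}, {p65} × {h, i, j}, {p64, p65} × {h, i}, {p64, p65} × {h, j}, {p64, p65} × {h, i, j}}; |τ_{X×Y}| = 25.

Enumerate products U × V with U ∈ τ_X, V ∈ τ_Y (deduplicated):
  ∅ × ∅ = {} (∅)
  {p64} × {h} = {(p64,h)}
  {p65} × {h} = {(p65,h)}
  {p64} × {h, i} = {(p64,h), (p64,i)}
  {p64} × {h, j} = {(p64,h), (p64,j)}
  {p64, p65} × {h} = {(p64,h), (p65,h)}
  {p65} × {h, i} = {(p65,h), (p65,i)}
  {p65} × {h, j} = {(p65,h), (p65,j)}
  {p64} × {h, i, j} = {(p64,h), (p64,i), (p64,j)}
  {p65} × {h, i, j} = {(p65,h), (p65,i), (p65,j)}
  {p64, p65} × {h, i} = {(p64,h), (p64,i), (p65,h), (p65,i)}
  {p64, p65} × {h, j} = {(p64,h), (p64,j), (p65,h), (p65,j)}
  {p64, p65} × {h, i, j} = {(p64,h), (p64,i), (p64,j), (p65,h), (p65,i), (p65,j)}
These 13 distinct sets form the basis B.
Close under arbitrary unions to get τ_{X×Y}; counting gives |τ_{X×Y}| = 25.


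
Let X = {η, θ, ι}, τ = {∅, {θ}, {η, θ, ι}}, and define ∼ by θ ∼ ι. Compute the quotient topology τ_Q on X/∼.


X/∼ = {[η], [θ=ι]}; |τ_Q| = 2.

Equivalence classes: [η], [θ=ι].
Quotient map π: X → X/∼ sends η ↦ [η], θ ↦ [θ=ι], ι ↦ [θ=ι].
For each subset V ⊆ X/∼, compute π^{-1}(V) ⊆ X and check whether π^{-1}(V) ∈ τ. V is open in τ_Q iff π^{-1}(V) ∈ τ.
  V = {}: π^{-1}(V) = ∅ ∈ τ ✓.
  V = {[η]}: π^{-1}(V) = {η} ∉ τ ✗.
  V = {[θ=ι]}: π^{-1}(V) = {θ, ι} ∉ τ ✗.
  V = {[η], [θ=ι]}: π^{-1}(V) = {η, θ, ι} ∈ τ ✓.
Open sets in the quotient: τ_Q = {{}, {[η], [θ=ι]}} (2 elements).


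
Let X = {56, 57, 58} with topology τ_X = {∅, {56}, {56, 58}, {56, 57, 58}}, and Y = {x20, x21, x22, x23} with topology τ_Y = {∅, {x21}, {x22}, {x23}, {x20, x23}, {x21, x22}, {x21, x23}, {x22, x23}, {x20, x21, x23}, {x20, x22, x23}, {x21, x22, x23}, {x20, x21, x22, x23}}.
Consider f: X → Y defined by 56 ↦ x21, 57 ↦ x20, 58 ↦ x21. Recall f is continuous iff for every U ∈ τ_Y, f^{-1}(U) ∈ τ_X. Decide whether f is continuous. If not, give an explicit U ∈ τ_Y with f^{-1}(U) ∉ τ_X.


f is NOT continuous.

Compute f^{-1}(U) for each U ∈ τ_Y:
  U = ∅: f^{-1}(U) = ∅ ∈ τ_X ✓.
  U = {x21}: f^{-1}(U) = {56, 58} ∈ τ_X ✓.
  U = {x22}: f^{-1}(U) = ∅ ∈ τ_X ✓.
  U = {x23}: f^{-1}(U) = ∅ ∈ τ_X ✓.
  U = {x20, x23}: f^{-1}(U) = {57} ∉ τ_X ✗.
  U = {x21, x22}: f^{-1}(U) = {56, 58} ∈ τ_X ✓.
  U = {x21, x23}: f^{-1}(U) = {56, 58} ∈ τ_X ✓.
  U = {x22, x23}: f^{-1}(U) = ∅ ∈ τ_X ✓.
  U = {x20, x21, x23}: f^{-1}(U) = {56, 57, 58} ∈ τ_X ✓.
  U = {x20, x22, x23}: f^{-1}(U) = {57} ∉ τ_X ✗.
  U = {x21, x22, x23}: f^{-1}(U) = {56, 58} ∈ τ_X ✓.
  U = {x20, x21, x22, x23}: f^{-1}(U) = {56, 57, 58} ∈ τ_X ✓.
Found U = {x20, x23} with f^{-1}(U) = {57} not in τ_X. Therefore f is NOT continuous.


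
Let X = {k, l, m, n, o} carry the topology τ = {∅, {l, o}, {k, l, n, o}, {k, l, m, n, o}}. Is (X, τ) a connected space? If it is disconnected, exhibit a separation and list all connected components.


(X, τ) is connected.

Find clopen sets (U ∈ τ with X ∖ U ∈ τ):
  U = ∅, X ∖ U = {k, l, m, n, o} — both open, so U is clopen.
  U = {k, l, m, n, o}, X ∖ U = ∅ — both open, so U is clopen.
Only trivial clopens (∅ and X) exist, so (X, τ) is connected.
Compute connected components by grouping points that agree on all clopens:
  component: {k, l, m, n, o}


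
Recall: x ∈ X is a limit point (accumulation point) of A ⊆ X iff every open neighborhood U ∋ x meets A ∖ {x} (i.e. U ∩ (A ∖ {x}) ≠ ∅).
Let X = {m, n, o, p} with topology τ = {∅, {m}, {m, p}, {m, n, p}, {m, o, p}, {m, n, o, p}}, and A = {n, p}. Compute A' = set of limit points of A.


A' = {n, o}

For each x ∈ X, list the open sets U ∈ τ with x ∈ U, then check whether U ∩ (A ∖ {x}) ≠ ∅ for every such U.
  x = m: open {m} ∋ x has {m} ∩ (A ∖ {m}) = ∅, so x is NOT a limit point.
  x = n: opens ∋ x are {m, n, p}, {m, n, o, p}; each meets A ∖ {n}, so x IS a limit point.
  x = o: opens ∋ x are {m, o, p}, {m, n, o, p}; each meets A ∖ {o}, so x IS a limit point.
  x = p: open {m, p} ∋ x has {m, p} ∩ (A ∖ {p}) = ∅, so x is NOT a limit point.
Collecting: A' = {n, o}.


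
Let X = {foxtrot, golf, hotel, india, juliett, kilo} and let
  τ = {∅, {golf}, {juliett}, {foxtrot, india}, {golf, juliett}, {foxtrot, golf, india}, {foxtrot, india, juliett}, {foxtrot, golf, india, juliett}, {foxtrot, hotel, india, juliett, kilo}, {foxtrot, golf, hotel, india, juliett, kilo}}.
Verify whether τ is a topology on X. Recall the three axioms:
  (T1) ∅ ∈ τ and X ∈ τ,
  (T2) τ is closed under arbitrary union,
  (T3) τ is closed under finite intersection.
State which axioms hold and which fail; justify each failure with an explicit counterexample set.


τ IS a topology on X.

Axiom (T1): ∅ ∈ τ? Yes; X ∈ τ? Yes.
Axiom (T2/T3): check pairwise unions and intersections of members of τ.
All pairwise intersections and unions checked — each lies in τ. Therefore τ satisfies (T1), (T2), (T3): it IS a topology on X.


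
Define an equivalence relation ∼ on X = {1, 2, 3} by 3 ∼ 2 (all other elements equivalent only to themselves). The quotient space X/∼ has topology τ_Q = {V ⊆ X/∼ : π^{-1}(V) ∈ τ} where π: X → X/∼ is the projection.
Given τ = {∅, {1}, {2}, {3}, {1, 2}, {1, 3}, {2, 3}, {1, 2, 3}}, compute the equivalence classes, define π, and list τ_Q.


X/∼ = {[1], [2=3]}; |τ_Q| = 4.

Equivalence classes: [1], [2=3].
Quotient map π: X → X/∼ sends 1 ↦ [1], 2 ↦ [2=3], 3 ↦ [2=3].
For each subset V ⊆ X/∼, compute π^{-1}(V) ⊆ X and check whether π^{-1}(V) ∈ τ. V is open in τ_Q iff π^{-1}(V) ∈ τ.
  V = {}: π^{-1}(V) = ∅ ∈ τ ✓.
  V = {[1]}: π^{-1}(V) = {1} ∈ τ ✓.
  V = {[2=3]}: π^{-1}(V) = {2, 3} ∈ τ ✓.
  V = {[1], [2=3]}: π^{-1}(V) = {1, 2, 3} ∈ τ ✓.
Open sets in the quotient: τ_Q = {{}, {[1]}, {[2=3]}, {[1], [2=3]}} (4 elements).


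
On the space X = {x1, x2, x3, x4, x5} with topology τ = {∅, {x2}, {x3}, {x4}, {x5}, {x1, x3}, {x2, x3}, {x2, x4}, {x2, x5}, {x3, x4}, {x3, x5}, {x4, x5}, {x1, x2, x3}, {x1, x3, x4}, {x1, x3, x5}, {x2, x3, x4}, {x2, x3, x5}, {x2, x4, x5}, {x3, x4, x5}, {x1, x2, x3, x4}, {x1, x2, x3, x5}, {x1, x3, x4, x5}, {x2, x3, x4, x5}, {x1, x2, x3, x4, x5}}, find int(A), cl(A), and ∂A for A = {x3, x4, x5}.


int(A) = {x3, x4, x5}, cl(A) = {x1, x3, x4, x5}, ∂A = {x1}.

Closed sets in (X, τ) are complements of opens:
  closed(X, τ) = {∅, {x1}, {x2}, {x4}, {x5}, {x1, x2}, {x1, x3}, {x1, x4}, {x1, x5}, {x2, x4}, {x2, x5}, {x4, x5}, {x1, x2, x3}, {x1, x2, x4}, {x1, x2, x5}, {x1, x3, x4}, {x1, x3, x5}, {x1, x4, x5}, {x2, x4, x5}, {x1, x2, x3, x4}, {x1, x2, x3, x5}, {x1, x2, x4, x5}, {x1, x3, x4, x5}, {x1, x2, x3, x4, x5}}.
int(A) = ⋃ {U ∈ τ : U ⊆ A}. Opens contained in A: ∅, {x3}, {x4}, {x5}, {x3, x4}, {x3, x5}, {x4, x5}, {x3, x4, x5}.
Taking the union of these: int(A) = {x3, x4, x5}.
cl(A) = ⋂ {C closed : A ⊆ C}. Closed sets containing A: {x1, x3, x4, x5}, {x1, x2, x3, x4, x5}.
Intersecting these: cl(A) = {x1, x3, x4, x5}.
∂A = cl(A) ∖ int(A) = {x1, x3, x4, x5} ∖ {x3, x4, x5} = {x1}.


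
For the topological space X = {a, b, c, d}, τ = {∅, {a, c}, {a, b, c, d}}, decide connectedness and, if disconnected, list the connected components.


(X, τ) is connected.

Find clopen sets (U ∈ τ with X ∖ U ∈ τ):
  U = ∅, X ∖ U = {a, b, c, d} — both open, so U is clopen.
  U = {a, b, c, d}, X ∖ U = ∅ — both open, so U is clopen.
Only trivial clopens (∅ and X) exist, so (X, τ) is connected.
Compute connected components by grouping points that agree on all clopens:
  component: {a, b, c, d}


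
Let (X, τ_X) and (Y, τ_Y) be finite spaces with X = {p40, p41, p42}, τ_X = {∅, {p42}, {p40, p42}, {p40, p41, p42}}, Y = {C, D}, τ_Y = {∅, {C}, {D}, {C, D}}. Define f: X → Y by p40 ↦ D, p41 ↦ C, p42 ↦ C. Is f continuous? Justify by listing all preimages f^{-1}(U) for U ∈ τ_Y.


f is NOT continuous.

Compute f^{-1}(U) for each U ∈ τ_Y:
  U = ∅: f^{-1}(U) = ∅ ∈ τ_X ✓.
  U = {C}: f^{-1}(U) = {p41, p42} ∉ τ_X ✗.
  U = {D}: f^{-1}(U) = {p40} ∉ τ_X ✗.
  U = {C, D}: f^{-1}(U) = {p40, p41, p42} ∈ τ_X ✓.
Found U = {C} with f^{-1}(U) = {p41, p42} not in τ_X. Therefore f is NOT continuous.


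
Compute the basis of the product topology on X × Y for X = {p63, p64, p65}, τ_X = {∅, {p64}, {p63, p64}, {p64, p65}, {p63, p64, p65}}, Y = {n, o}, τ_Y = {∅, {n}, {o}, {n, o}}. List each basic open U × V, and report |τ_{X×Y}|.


Basis B = {∅ × ∅, {p64} × {n}, {p64} × {o}, {p63, p64} × {n}, {p63, p64} × {o}, {p64} × {n, o}, {p64, p65} × {n}, {p64, p65} × {o}, {p63, p64, p65} × {n}, {p63, p64, p65} × {o}, {p63, p64} × {n, o}, {p64, p65} × {n, o}, {p63, p64, p65} × {n, o}}; |τ_{X×Y}| = 25.

Enumerate products U × V with U ∈ τ_X, V ∈ τ_Y (deduplicated):
  ∅ × ∅ = {} (∅)
  {p64} × {n} = {(p64,n)}
  {p64} × {o} = {(p64,o)}
  {p63, p64} × {n} = {(p63,n), (p64,n)}
  {p63, p64} × {o} = {(p63,o), (p64,o)}
  {p64} × {n, o} = {(p64,n), (p64,o)}
  {p64, p65} × {n} = {(p64,n), (p65,n)}
  {p64, p65} × {o} = {(p64,o), (p65,o)}
  {p63, p64, p65} × {n} = {(p63,n), (p64,n), (p65,n)}
  {p63, p64, p65} × {o} = {(p63,o), (p64,o), (p65,o)}
  {p63, p64} × {n, o} = {(p63,n), (p63,o), (p64,n), (p64,o)}
  {p64, p65} × {n, o} = {(p64,n), (p64,o), (p65,n), (p65,o)}
  {p63, p64, p65} × {n, o} = {(p63,n), (p63,o), (p64,n), (p64,o), (p65,n), (p65,o)}
These 13 distinct sets form the basis B.
Close under arbitrary unions to get τ_{X×Y}; counting gives |τ_{X×Y}| = 25.


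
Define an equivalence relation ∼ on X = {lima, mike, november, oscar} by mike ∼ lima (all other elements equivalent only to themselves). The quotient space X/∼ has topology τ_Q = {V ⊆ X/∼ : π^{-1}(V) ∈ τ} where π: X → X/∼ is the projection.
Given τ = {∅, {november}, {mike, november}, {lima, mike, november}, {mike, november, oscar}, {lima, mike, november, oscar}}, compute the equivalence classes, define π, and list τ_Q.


X/∼ = {[lima=mike], [november], [oscar]}; |τ_Q| = 4.

Equivalence classes: [lima=mike], [november], [oscar].
Quotient map π: X → X/∼ sends lima ↦ [lima=mike], mike ↦ [lima=mike], november ↦ [november], oscar ↦ [oscar].
For each subset V ⊆ X/∼, compute π^{-1}(V) ⊆ X and check whether π^{-1}(V) ∈ τ. V is open in τ_Q iff π^{-1}(V) ∈ τ.
  V = {}: π^{-1}(V) = ∅ ∈ τ ✓.
  V = {[lima=mike]}: π^{-1}(V) = {lima, mike} ∉ τ ✗.
  V = {[november]}: π^{-1}(V) = {november} ∈ τ ✓.
  V = {[lima=mike], [november]}: π^{-1}(V) = {lima, mike, november} ∈ τ ✓.
  V = {[oscar]}: π^{-1}(V) = {oscar} ∉ τ ✗.
  V = {[lima=mike], [oscar]}: π^{-1}(V) = {lima, mike, oscar} ∉ τ ✗.
  V = {[november], [oscar]}: π^{-1}(V) = {november, oscar} ∉ τ ✗.
  V = {[lima=mike], [november], [oscar]}: π^{-1}(V) = {lima, mike, november, oscar} ∈ τ ✓.
Open sets in the quotient: τ_Q = {{}, {[november]}, {[lima=mike], [november]}, {[lima=mike], [november], [oscar]}} (4 elements).


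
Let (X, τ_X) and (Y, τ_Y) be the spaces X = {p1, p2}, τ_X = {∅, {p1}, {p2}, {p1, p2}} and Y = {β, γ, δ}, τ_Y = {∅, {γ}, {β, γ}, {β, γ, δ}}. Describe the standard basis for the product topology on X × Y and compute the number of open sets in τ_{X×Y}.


Basis B = {∅ × ∅, {p1} × {γ}, {p2} × {γ}, {p1} × {β, γ}, {p1, p2} × {γ}, {p2} × {β, γ}, {p1} × {β, γ, δ}, {p2} × {β, γ, δ}, {p1, p2} × {β, γ}, {p1, p2} × {β, γ, δ}}; |τ_{X×Y}| = 16.

Enumerate products U × V with U ∈ τ_X, V ∈ τ_Y (deduplicated):
  ∅ × ∅ = {} (∅)
  {p1} × {γ} = {(p1,γ)}
  {p2} × {γ} = {(p2,γ)}
  {p1} × {β, γ} = {(p1,β), (p1,γ)}
  {p1, p2} × {γ} = {(p1,γ), (p2,γ)}
  {p2} × {β, γ} = {(p2,β), (p2,γ)}
  {p1} × {β, γ, δ} = {(p1,β), (p1,γ), (p1,δ)}
  {p2} × {β, γ, δ} = {(p2,β), (p2,γ), (p2,δ)}
  {p1, p2} × {β, γ} = {(p1,β), (p1,γ), (p2,β), (p2,γ)}
  {p1, p2} × {β, γ, δ} = {(p1,β), (p1,γ), (p1,δ), (p2,β), (p2,γ), (p2,δ)}
These 10 distinct sets form the basis B.
Close under arbitrary unions to get τ_{X×Y}; counting gives |τ_{X×Y}| = 16.


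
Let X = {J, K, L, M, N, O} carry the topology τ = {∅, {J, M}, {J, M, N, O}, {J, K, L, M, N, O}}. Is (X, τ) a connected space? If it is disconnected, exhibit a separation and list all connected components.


(X, τ) is connected.

Find clopen sets (U ∈ τ with X ∖ U ∈ τ):
  U = ∅, X ∖ U = {J, K, L, M, N, O} — both open, so U is clopen.
  U = {J, K, L, M, N, O}, X ∖ U = ∅ — both open, so U is clopen.
Only trivial clopens (∅ and X) exist, so (X, τ) is connected.
Compute connected components by grouping points that agree on all clopens:
  component: {J, K, L, M, N, O}


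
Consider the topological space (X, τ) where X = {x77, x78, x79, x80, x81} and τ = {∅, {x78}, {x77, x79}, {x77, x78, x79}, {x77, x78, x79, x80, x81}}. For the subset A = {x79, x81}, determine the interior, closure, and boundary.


int(A) = ∅, cl(A) = {x77, x79, x80, x81}, ∂A = {x77, x79, x80, x81}.

Closed sets in (X, τ) are complements of opens:
  closed(X, τ) = {∅, {x80, x81}, {x78, x80, x81}, {x77, x79, x80, x81}, {x77, x78, x79, x80, x81}}.
int(A) = ⋃ {U ∈ τ : U ⊆ A}. Opens contained in A: ∅.
Taking the union of these: int(A) = ∅.
cl(A) = ⋂ {C closed : A ⊆ C}. Closed sets containing A: {x77, x79, x80, x81}, {x77, x78, x79, x80, x81}.
Intersecting these: cl(A) = {x77, x79, x80, x81}.
∂A = cl(A) ∖ int(A) = {x77, x79, x80, x81} ∖ ∅ = {x77, x79, x80, x81}.


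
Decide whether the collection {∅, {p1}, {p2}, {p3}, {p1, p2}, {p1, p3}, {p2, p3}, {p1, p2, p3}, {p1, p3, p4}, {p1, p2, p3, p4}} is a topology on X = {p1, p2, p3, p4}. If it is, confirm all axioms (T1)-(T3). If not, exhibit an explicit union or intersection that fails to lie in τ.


τ IS a topology on X.

Axiom (T1): ∅ ∈ τ? Yes; X ∈ τ? Yes.
Axiom (T2/T3): check pairwise unions and intersections of members of τ.
All pairwise intersections and unions checked — each lies in τ. Therefore τ satisfies (T1), (T2), (T3): it IS a topology on X.


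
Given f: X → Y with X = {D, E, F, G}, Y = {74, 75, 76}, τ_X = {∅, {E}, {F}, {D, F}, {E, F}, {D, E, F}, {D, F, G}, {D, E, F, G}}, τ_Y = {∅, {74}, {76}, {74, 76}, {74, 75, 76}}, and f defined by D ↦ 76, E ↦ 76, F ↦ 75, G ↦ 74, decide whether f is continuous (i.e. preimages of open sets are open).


f is NOT continuous.

Compute f^{-1}(U) for each U ∈ τ_Y:
  U = ∅: f^{-1}(U) = ∅ ∈ τ_X ✓.
  U = {74}: f^{-1}(U) = {G} ∉ τ_X ✗.
  U = {76}: f^{-1}(U) = {D, E} ∉ τ_X ✗.
  U = {74, 76}: f^{-1}(U) = {D, E, G} ∉ τ_X ✗.
  U = {74, 75, 76}: f^{-1}(U) = {D, E, F, G} ∈ τ_X ✓.
Found U = {74} with f^{-1}(U) = {G} not in τ_X. Therefore f is NOT continuous.


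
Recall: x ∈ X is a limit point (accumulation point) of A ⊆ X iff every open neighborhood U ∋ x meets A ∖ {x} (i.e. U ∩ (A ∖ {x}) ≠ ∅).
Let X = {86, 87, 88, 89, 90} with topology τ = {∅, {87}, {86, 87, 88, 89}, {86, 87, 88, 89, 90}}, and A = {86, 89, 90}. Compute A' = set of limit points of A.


A' = {86, 88, 89, 90}

For each x ∈ X, list the open sets U ∈ τ with x ∈ U, then check whether U ∩ (A ∖ {x}) ≠ ∅ for every such U.
  x = 86: opens ∋ x are {86, 87, 88, 89}, {86, 87, 88, 89, 90}; each meets A ∖ {86}, so x IS a limit point.
  x = 87: open {87} ∋ x has {87} ∩ (A ∖ {87}) = ∅, so x is NOT a limit point.
  x = 88: opens ∋ x are {86, 87, 88, 89}, {86, 87, 88, 89, 90}; each meets A ∖ {88}, so x IS a limit point.
  x = 89: opens ∋ x are {86, 87, 88, 89}, {86, 87, 88, 89, 90}; each meets A ∖ {89}, so x IS a limit point.
  x = 90: opens ∋ x are {86, 87, 88, 89, 90}; each meets A ∖ {90}, so x IS a limit point.
Collecting: A' = {86, 88, 89, 90}.


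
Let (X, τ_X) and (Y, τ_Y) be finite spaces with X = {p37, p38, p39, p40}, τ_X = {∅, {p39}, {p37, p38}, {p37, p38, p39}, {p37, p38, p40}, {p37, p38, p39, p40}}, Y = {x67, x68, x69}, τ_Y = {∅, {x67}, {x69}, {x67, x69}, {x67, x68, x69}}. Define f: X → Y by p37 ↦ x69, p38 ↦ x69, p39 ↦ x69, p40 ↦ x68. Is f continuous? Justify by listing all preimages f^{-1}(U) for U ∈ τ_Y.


f IS continuous.

Compute f^{-1}(U) for each U ∈ τ_Y:
  U = ∅: f^{-1}(U) = ∅ ∈ τ_X ✓.
  U = {x67}: f^{-1}(U) = ∅ ∈ τ_X ✓.
  U = {x69}: f^{-1}(U) = {p37, p38, p39} ∈ τ_X ✓.
  U = {x67, x69}: f^{-1}(U) = {p37, p38, p39} ∈ τ_X ✓.
  U = {x67, x68, x69}: f^{-1}(U) = {p37, p38, p39, p40} ∈ τ_X ✓.
Every preimage lies in τ_X, so f IS continuous.


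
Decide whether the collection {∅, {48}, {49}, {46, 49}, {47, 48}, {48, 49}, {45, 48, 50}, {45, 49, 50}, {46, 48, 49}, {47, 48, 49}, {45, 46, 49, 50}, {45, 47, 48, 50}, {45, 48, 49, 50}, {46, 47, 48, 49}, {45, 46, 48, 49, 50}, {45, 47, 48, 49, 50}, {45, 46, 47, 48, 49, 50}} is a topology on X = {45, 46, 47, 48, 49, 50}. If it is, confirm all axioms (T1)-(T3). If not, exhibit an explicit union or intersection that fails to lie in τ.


τ is NOT a topology on X.

Axiom (T1): ∅ ∈ τ? Yes; X ∈ τ? Yes.
Axiom (T2/T3): check pairwise unions and intersections of members of τ.
Counterexample for (T3): {45, 48, 50} ∩ {45, 49, 50} = {45, 50} ∉ τ. Therefore τ is NOT a topology.


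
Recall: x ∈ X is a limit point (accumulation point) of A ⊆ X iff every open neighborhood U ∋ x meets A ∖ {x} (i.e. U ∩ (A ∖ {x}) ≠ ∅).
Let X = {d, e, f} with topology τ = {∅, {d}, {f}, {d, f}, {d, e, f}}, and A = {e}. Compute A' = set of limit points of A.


A' = ∅

For each x ∈ X, list the open sets U ∈ τ with x ∈ U, then check whether U ∩ (A ∖ {x}) ≠ ∅ for every such U.
  x = d: open {d} ∋ x has {d} ∩ (A ∖ {d}) = ∅, so x is NOT a limit point.
  x = e: open {d, e, f} ∋ x has {d, e, f} ∩ (A ∖ {e}) = ∅, so x is NOT a limit point.
  x = f: open {f} ∋ x has {f} ∩ (A ∖ {f}) = ∅, so x is NOT a limit point.
Collecting: A' = ∅.


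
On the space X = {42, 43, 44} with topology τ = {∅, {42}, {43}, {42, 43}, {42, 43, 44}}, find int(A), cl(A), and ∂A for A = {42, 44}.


int(A) = {42}, cl(A) = {42, 44}, ∂A = {44}.

Closed sets in (X, τ) are complements of opens:
  closed(X, τ) = {∅, {44}, {42, 44}, {43, 44}, {42, 43, 44}}.
int(A) = ⋃ {U ∈ τ : U ⊆ A}. Opens contained in A: ∅, {42}.
Taking the union of these: int(A) = {42}.
cl(A) = ⋂ {C closed : A ⊆ C}. Closed sets containing A: {42, 44}, {42, 43, 44}.
Intersecting these: cl(A) = {42, 44}.
∂A = cl(A) ∖ int(A) = {42, 44} ∖ {42} = {44}.


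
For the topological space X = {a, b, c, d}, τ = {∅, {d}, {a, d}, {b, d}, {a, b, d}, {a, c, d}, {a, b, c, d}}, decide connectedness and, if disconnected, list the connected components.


(X, τ) is connected.

Find clopen sets (U ∈ τ with X ∖ U ∈ τ):
  U = ∅, X ∖ U = {a, b, c, d} — both open, so U is clopen.
  U = {a, b, c, d}, X ∖ U = ∅ — both open, so U is clopen.
Only trivial clopens (∅ and X) exist, so (X, τ) is connected.
Compute connected components by grouping points that agree on all clopens:
  component: {a, b, c, d}
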